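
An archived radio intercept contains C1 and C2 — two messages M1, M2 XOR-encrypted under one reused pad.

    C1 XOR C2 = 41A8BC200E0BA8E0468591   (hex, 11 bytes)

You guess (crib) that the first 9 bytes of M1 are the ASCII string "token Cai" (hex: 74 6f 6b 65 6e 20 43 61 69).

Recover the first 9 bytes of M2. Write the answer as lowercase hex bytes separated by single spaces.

Since C1 ⊕ C2 = M1 ⊕ M2, XORing with the guessed M1 bytes yields the corresponding M2 bytes: M2 = (C1 ⊕ C2) ⊕ M1.
41 xor 74 = 35
a8 xor 6f = c7
bc xor 6b = d7
20 xor 65 = 45
0e xor 6e = 60
0b xor 20 = 2b
a8 xor 43 = eb
e0 xor 61 = 81
46 xor 69 = 2f

35 c7 d7 45 60 2b eb 81 2f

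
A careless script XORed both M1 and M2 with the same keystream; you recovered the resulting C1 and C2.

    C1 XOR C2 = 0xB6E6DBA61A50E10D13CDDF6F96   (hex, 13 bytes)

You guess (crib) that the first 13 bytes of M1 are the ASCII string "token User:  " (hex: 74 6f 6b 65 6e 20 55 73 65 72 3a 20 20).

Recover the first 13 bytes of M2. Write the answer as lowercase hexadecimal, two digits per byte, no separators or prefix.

c289b0c37470b47e76bfe54fb6

Since C1 ⊕ C2 = M1 ⊕ M2, XORing with the guessed M1 bytes yields the corresponding M2 bytes: M2 = (C1 ⊕ C2) ⊕ M1.
byte 0: b6 XOR 74 = c2
byte 1: e6 XOR 6f = 89
byte 2: db XOR 6b = b0
byte 3: a6 XOR 65 = c3
byte 4: 1a XOR 6e = 74
byte 5: 50 XOR 20 = 70
byte 6: e1 XOR 55 = b4
byte 7: 0d XOR 73 = 7e
byte 8: 13 XOR 65 = 76
byte 9: cd XOR 72 = bf
byte 10: df XOR 3a = e5
byte 11: 6f XOR 20 = 4f
byte 12: 96 XOR 20 = b6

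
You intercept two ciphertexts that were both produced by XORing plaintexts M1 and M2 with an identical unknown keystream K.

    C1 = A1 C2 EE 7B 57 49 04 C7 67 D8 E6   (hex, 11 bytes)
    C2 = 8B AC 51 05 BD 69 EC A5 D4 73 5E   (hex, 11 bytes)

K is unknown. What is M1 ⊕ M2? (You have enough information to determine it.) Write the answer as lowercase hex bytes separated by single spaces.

C1 ⊕ C2 = (M1 ⊕ K) ⊕ (M2 ⊕ K) = M1 ⊕ M2 — the shared key cancels under XOR.
byte 0: a1 ^ 8b = 2a
byte 1: c2 ^ ac = 6e
byte 2: ee ^ 51 = bf
byte 3: 7b ^ 05 = 7e
byte 4: 57 ^ bd = ea
byte 5: 49 ^ 69 = 20
byte 6: 04 ^ ec = e8
byte 7: c7 ^ a5 = 62
byte 8: 67 ^ d4 = b3
byte 9: d8 ^ 73 = ab
byte 10: e6 ^ 5e = b8

2a 6e bf 7e ea 20 e8 62 b3 ab b8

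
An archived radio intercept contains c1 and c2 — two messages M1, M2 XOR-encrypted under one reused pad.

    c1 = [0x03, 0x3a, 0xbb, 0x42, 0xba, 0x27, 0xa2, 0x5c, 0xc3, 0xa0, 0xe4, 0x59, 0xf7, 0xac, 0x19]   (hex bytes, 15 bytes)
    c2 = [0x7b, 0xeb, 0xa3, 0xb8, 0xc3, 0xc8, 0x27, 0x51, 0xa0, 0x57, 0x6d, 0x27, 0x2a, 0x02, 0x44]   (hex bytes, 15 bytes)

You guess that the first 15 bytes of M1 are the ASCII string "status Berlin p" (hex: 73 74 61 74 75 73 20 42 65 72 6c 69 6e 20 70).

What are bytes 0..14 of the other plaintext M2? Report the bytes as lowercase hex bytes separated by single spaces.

First, c1 ⊕ c2 = (M1 ⊕ K) ⊕ (M2 ⊕ K) = M1 ⊕ M2, so the key drops out. Then M2 = (M1 ⊕ M2) ⊕ M1 over the first 15 bytes.
byte 0: (03 ^ 7b) ^ 73 = 78 ^ 73 = 0b
byte 1: (3a ^ eb) ^ 74 = d1 ^ 74 = a5
byte 2: (bb ^ a3) ^ 61 = 18 ^ 61 = 79
byte 3: (42 ^ b8) ^ 74 = fa ^ 74 = 8e
byte 4: (ba ^ c3) ^ 75 = 79 ^ 75 = 0c
byte 5: (27 ^ c8) ^ 73 = ef ^ 73 = 9c
byte 6: (a2 ^ 27) ^ 20 = 85 ^ 20 = a5
byte 7: (5c ^ 51) ^ 42 = 0d ^ 42 = 4f
byte 8: (c3 ^ a0) ^ 65 = 63 ^ 65 = 06
byte 9: (a0 ^ 57) ^ 72 = f7 ^ 72 = 85
byte 10: (e4 ^ 6d) ^ 6c = 89 ^ 6c = e5
byte 11: (59 ^ 27) ^ 69 = 7e ^ 69 = 17
byte 12: (f7 ^ 2a) ^ 6e = dd ^ 6e = b3
byte 13: (ac ^ 02) ^ 20 = ae ^ 20 = 8e
byte 14: (19 ^ 44) ^ 70 = 5d ^ 70 = 2d

0b a5 79 8e 0c 9c a5 4f 06 85 e5 17 b3 8e 2d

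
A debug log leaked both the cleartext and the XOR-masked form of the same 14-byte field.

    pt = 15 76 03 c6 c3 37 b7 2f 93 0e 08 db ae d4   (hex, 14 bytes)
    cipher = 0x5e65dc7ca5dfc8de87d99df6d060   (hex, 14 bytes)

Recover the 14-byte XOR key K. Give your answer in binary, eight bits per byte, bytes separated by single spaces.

01001011 00010011 11011111 10111010 01100110 11101000 01111111 11110001 00010100 11010111 10010101 00101101 01111110 10110100

Since cipher = pt ⊕ K, XORing both sides with pt gives K = pt ⊕ cipher.
byte 0: 15 ⊕ 5e = 4b
byte 1: 76 ⊕ 65 = 13
byte 2: 03 ⊕ dc = df
byte 3: c6 ⊕ 7c = ba
byte 4: c3 ⊕ a5 = 66
byte 5: 37 ⊕ df = e8
byte 6: b7 ⊕ c8 = 7f
byte 7: 2f ⊕ de = f1
byte 8: 93 ⊕ 87 = 14
byte 9: 0e ⊕ d9 = d7
byte 10: 08 ⊕ 9d = 95
byte 11: db ⊕ f6 = 2d
byte 12: ae ⊕ d0 = 7e
byte 13: d4 ⊕ 60 = b4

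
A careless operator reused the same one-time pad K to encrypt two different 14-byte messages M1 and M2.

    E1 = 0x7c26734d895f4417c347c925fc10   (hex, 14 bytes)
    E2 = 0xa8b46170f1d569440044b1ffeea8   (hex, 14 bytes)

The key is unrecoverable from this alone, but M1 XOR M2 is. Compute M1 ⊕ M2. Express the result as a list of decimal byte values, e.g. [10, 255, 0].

E1 ⊕ E2 = (M1 ⊕ K) ⊕ (M2 ⊕ K) = M1 ⊕ M2 — the shared key cancels under XOR.
7c ^ a8 = d4
26 ^ b4 = 92
73 ^ 61 = 12
4d ^ 70 = 3d
89 ^ f1 = 78
5f ^ d5 = 8a
44 ^ 69 = 2d
17 ^ 44 = 53
c3 ^ 00 = c3
47 ^ 44 = 03
c9 ^ b1 = 78
25 ^ ff = da
fc ^ ee = 12
10 ^ a8 = b8

[212, 146, 18, 61, 120, 138, 45, 83, 195, 3, 120, 218, 18, 184]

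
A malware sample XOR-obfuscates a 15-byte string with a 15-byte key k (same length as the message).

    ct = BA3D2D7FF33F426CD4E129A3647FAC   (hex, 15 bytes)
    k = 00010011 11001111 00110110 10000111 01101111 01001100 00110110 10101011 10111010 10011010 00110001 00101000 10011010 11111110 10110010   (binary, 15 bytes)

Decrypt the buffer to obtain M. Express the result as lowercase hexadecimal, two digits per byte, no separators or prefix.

XOR is its own inverse, so applying the key byte-wise gives the result directly.
10111010 ⊕ 00010011 = 10101001
00111101 ⊕ 11001111 = 11110010
00101101 ⊕ 00110110 = 00011011
01111111 ⊕ 10000111 = 11111000
11110011 ⊕ 01101111 = 10011100
00111111 ⊕ 01001100 = 01110011
01000010 ⊕ 00110110 = 01110100
01101100 ⊕ 10101011 = 11000111
11010100 ⊕ 10111010 = 01101110
11100001 ⊕ 10011010 = 01111011
00101001 ⊕ 00110001 = 00011000
10100011 ⊕ 00101000 = 10001011
01100100 ⊕ 10011010 = 11111110
01111111 ⊕ 11111110 = 10000001
10101100 ⊕ 10110010 = 00011110

a9f21bf89c7374c76e7b188bfe811e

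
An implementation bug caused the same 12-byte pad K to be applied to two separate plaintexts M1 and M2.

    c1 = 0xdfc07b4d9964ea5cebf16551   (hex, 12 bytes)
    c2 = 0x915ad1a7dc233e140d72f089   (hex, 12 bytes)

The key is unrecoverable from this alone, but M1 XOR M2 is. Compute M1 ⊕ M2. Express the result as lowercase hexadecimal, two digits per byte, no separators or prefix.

4e9aaaea4547d448e68395d8

c1 ⊕ c2 = (M1 ⊕ K) ⊕ (M2 ⊕ K) = M1 ⊕ M2 — the shared key cancels under XOR.
df XOR 91 = 4e
c0 XOR 5a = 9a
7b XOR d1 = aa
4d XOR a7 = ea
99 XOR dc = 45
64 XOR 23 = 47
ea XOR 3e = d4
5c XOR 14 = 48
eb XOR 0d = e6
f1 XOR 72 = 83
65 XOR f0 = 95
51 XOR 89 = d8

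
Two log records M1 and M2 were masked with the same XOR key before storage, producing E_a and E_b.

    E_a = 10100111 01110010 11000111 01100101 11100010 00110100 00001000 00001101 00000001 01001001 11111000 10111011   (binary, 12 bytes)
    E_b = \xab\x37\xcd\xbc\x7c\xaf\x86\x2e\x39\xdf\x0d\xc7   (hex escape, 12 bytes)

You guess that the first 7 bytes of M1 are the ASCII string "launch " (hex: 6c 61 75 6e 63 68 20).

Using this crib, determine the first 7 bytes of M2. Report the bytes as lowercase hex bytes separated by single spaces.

First, E_a ⊕ E_b = (M1 ⊕ K) ⊕ (M2 ⊕ K) = M1 ⊕ M2, so the key drops out. Then M2 = (M1 ⊕ M2) ⊕ M1 over the first 7 bytes.
byte 0: (a7 XOR ab) XOR 6c = 0c XOR 6c = 60
byte 1: (72 XOR 37) XOR 61 = 45 XOR 61 = 24
byte 2: (c7 XOR cd) XOR 75 = 0a XOR 75 = 7f
byte 3: (65 XOR bc) XOR 6e = d9 XOR 6e = b7
byte 4: (e2 XOR 7c) XOR 63 = 9e XOR 63 = fd
byte 5: (34 XOR af) XOR 68 = 9b XOR 68 = f3
byte 6: (08 XOR 86) XOR 20 = 8e XOR 20 = ae

60 24 7f b7 fd f3 ae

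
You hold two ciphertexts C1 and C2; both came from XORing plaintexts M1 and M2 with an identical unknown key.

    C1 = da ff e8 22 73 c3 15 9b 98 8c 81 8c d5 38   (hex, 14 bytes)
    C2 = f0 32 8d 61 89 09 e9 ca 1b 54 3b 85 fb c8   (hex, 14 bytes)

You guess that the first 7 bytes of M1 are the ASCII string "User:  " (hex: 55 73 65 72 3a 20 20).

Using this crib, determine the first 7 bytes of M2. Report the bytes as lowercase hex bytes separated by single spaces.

7f be 00 31 c0 ea dc

First, C1 ⊕ C2 = (M1 ⊕ K) ⊕ (M2 ⊕ K) = M1 ⊕ M2, so the key drops out. Then M2 = (M1 ⊕ M2) ⊕ M1 over the first 7 bytes.
byte 0: (da XOR f0) XOR 55 = 2a XOR 55 = 7f
byte 1: (ff XOR 32) XOR 73 = cd XOR 73 = be
byte 2: (e8 XOR 8d) XOR 65 = 65 XOR 65 = 00
byte 3: (22 XOR 61) XOR 72 = 43 XOR 72 = 31
byte 4: (73 XOR 89) XOR 3a = fa XOR 3a = c0
byte 5: (c3 XOR 09) XOR 20 = ca XOR 20 = ea
byte 6: (15 XOR e9) XOR 20 = fc XOR 20 = dc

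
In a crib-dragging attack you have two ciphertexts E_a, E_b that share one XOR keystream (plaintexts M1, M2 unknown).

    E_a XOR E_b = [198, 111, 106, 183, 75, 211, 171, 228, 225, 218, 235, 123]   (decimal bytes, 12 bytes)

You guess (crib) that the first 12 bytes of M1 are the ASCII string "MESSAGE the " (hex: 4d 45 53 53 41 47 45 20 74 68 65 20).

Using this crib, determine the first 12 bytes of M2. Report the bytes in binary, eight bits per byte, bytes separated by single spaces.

Since E_a ⊕ E_b = M1 ⊕ M2, XORing with the guessed M1 bytes yields the corresponding M2 bytes: M2 = (E_a ⊕ E_b) ⊕ M1.
c6 xor 4d = 8b
6f xor 45 = 2a
6a xor 53 = 39
b7 xor 53 = e4
4b xor 41 = 0a
d3 xor 47 = 94
ab xor 45 = ee
e4 xor 20 = c4
e1 xor 74 = 95
da xor 68 = b2
eb xor 65 = 8e
7b xor 20 = 5b

10001011 00101010 00111001 11100100 00001010 10010100 11101110 11000100 10010101 10110010 10001110 01011011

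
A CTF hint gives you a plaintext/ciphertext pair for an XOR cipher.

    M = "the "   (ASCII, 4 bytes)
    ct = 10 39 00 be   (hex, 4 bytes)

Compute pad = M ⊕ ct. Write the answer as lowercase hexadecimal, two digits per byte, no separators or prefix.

6451659e

Since ct = M ⊕ pad, XORing both sides with M gives pad = M ⊕ ct.
byte 0: 116 XOR  16 = 100
byte 1: 104 XOR  57 =  81
byte 2: 101 XOR   0 = 101
byte 3:  32 XOR 190 = 158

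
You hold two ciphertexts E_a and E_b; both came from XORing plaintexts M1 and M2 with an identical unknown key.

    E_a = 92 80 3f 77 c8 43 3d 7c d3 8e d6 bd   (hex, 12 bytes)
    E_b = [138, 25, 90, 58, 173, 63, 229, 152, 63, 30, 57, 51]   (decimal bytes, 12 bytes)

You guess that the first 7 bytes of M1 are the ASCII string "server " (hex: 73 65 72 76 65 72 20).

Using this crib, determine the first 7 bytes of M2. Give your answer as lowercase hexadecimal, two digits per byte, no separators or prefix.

6bfc173b000ef8

First, E_a ⊕ E_b = (M1 ⊕ K) ⊕ (M2 ⊕ K) = M1 ⊕ M2, so the key drops out. Then M2 = (M1 ⊕ M2) ⊕ M1 over the first 7 bytes.
byte 0: (92 ^ 8a) ^ 73 = 18 ^ 73 = 6b
byte 1: (80 ^ 19) ^ 65 = 99 ^ 65 = fc
byte 2: (3f ^ 5a) ^ 72 = 65 ^ 72 = 17
byte 3: (77 ^ 3a) ^ 76 = 4d ^ 76 = 3b
byte 4: (c8 ^ ad) ^ 65 = 65 ^ 65 = 00
byte 5: (43 ^ 3f) ^ 72 = 7c ^ 72 = 0e
byte 6: (3d ^ e5) ^ 20 = d8 ^ 20 = f8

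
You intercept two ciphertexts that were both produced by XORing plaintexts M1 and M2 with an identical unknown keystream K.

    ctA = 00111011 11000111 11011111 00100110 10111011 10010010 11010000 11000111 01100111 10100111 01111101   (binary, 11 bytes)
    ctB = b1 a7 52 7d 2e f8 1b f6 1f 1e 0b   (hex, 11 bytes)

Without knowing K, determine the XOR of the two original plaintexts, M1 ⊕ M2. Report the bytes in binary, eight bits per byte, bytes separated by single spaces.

ctA ⊕ ctB = (M1 ⊕ K) ⊕ (M2 ⊕ K) = M1 ⊕ M2 — the shared key cancels under XOR.
3b ⊕ b1 = 8a
c7 ⊕ a7 = 60
df ⊕ 52 = 8d
26 ⊕ 7d = 5b
bb ⊕ 2e = 95
92 ⊕ f8 = 6a
d0 ⊕ 1b = cb
c7 ⊕ f6 = 31
67 ⊕ 1f = 78
a7 ⊕ 1e = b9
7d ⊕ 0b = 76

10001010 01100000 10001101 01011011 10010101 01101010 11001011 00110001 01111000 10111001 01110110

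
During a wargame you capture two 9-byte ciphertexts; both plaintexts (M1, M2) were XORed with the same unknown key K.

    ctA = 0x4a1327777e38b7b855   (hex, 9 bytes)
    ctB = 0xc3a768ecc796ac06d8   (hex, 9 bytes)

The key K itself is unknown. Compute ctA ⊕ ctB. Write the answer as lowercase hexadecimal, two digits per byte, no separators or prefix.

ctA ⊕ ctB = (M1 ⊕ K) ⊕ (M2 ⊕ K) = M1 ⊕ M2 — the shared key cancels under XOR.
01001010 xor 11000011 = 10001001
00010011 xor 10100111 = 10110100
00100111 xor 01101000 = 01001111
01110111 xor 11101100 = 10011011
01111110 xor 11000111 = 10111001
00111000 xor 10010110 = 10101110
10110111 xor 10101100 = 00011011
10111000 xor 00000110 = 10111110
01010101 xor 11011000 = 10001101

89b44f9bb9ae1bbe8d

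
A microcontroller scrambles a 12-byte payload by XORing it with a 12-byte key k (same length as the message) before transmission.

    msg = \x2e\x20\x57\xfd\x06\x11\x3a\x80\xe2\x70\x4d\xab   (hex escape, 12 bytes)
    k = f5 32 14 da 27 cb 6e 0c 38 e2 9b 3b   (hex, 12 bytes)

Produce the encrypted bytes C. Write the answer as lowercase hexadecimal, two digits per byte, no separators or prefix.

db12432721da548cda92d690

XOR is its own inverse, so applying the key byte-wise gives the result directly.
2e xor f5 = db
20 xor 32 = 12
57 xor 14 = 43
fd xor da = 27
06 xor 27 = 21
11 xor cb = da
3a xor 6e = 54
80 xor 0c = 8c
e2 xor 38 = da
70 xor e2 = 92
4d xor 9b = d6
ab xor 3b = 90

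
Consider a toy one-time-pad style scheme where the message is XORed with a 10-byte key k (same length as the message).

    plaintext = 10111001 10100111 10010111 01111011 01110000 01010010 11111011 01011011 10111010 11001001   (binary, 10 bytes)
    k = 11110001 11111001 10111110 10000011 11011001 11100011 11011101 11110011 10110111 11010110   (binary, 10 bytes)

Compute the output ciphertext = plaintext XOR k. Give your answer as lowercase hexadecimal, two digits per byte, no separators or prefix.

485e29f8a9b126a80d1f

byte 0: 185 xor 241 =  72
byte 1: 167 xor 249 =  94
byte 2: 151 xor 190 =  41
byte 3: 123 xor 131 = 248
byte 4: 112 xor 217 = 169
byte 5:  82 xor 227 = 177
byte 6: 251 xor 221 =  38
byte 7:  91 xor 243 = 168
byte 8: 186 xor 183 =  13
byte 9: 201 xor 214 =  31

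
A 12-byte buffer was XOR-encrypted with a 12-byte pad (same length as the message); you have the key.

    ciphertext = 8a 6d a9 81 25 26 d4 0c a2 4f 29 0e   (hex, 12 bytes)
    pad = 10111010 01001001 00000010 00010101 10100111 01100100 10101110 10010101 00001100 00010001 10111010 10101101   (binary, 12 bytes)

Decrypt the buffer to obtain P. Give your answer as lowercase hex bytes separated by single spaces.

30 24 ab 94 82 42 7a 99 ae 5e 93 a3

XOR is its own inverse, so applying the key byte-wise gives the result directly.
8a ⊕ ba = 30
6d ⊕ 49 = 24
a9 ⊕ 02 = ab
81 ⊕ 15 = 94
25 ⊕ a7 = 82
26 ⊕ 64 = 42
d4 ⊕ ae = 7a
0c ⊕ 95 = 99
a2 ⊕ 0c = ae
4f ⊕ 11 = 5e
29 ⊕ ba = 93
0e ⊕ ad = a3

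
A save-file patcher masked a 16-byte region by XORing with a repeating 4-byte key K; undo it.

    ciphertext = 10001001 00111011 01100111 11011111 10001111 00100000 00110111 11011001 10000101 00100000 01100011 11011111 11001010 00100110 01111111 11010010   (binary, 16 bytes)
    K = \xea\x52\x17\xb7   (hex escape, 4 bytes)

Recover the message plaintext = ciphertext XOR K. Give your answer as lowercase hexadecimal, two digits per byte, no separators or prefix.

The 4-byte key repeats, so the effective keystream is ea 52 17 b7 ea 52 17 b7 ea 52 17 b7 ea 52 17 b7.
byte 0: 10001001 xor 11101010 = 01100011
byte 1: 00111011 xor 01010010 = 01101001
byte 2: 01100111 xor 00010111 = 01110000
byte 3: 11011111 xor 10110111 = 01101000
byte 4: 10001111 xor 11101010 = 01100101
byte 5: 00100000 xor 01010010 = 01110010
byte 6: 00110111 xor 00010111 = 00100000
byte 7: 11011001 xor 10110111 = 01101110
byte 8: 10000101 xor 11101010 = 01101111
byte 9: 00100000 xor 01010010 = 01110010
byte 10: 01100011 xor 00010111 = 01110100
byte 11: 11011111 xor 10110111 = 01101000
byte 12: 11001010 xor 11101010 = 00100000
byte 13: 00100110 xor 01010010 = 01110100
byte 14: 01111111 xor 00010111 = 01101000
byte 15: 11010010 xor 10110111 = 01100101

636970686572206e6f72746820746865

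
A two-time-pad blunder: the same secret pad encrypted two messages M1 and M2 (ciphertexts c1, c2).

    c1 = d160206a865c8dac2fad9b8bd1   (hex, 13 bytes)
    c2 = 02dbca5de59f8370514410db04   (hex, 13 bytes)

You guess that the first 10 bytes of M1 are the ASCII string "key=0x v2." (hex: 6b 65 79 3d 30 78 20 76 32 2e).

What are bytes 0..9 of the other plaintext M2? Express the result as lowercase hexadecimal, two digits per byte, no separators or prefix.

First, c1 ⊕ c2 = (M1 ⊕ K) ⊕ (M2 ⊕ K) = M1 ⊕ M2, so the key drops out. Then M2 = (M1 ⊕ M2) ⊕ M1 over the first 10 bytes.
byte 0: (d1 ^ 02) ^ 6b = d3 ^ 6b = b8
byte 1: (60 ^ db) ^ 65 = bb ^ 65 = de
byte 2: (20 ^ ca) ^ 79 = ea ^ 79 = 93
byte 3: (6a ^ 5d) ^ 3d = 37 ^ 3d = 0a
byte 4: (86 ^ e5) ^ 30 = 63 ^ 30 = 53
byte 5: (5c ^ 9f) ^ 78 = c3 ^ 78 = bb
byte 6: (8d ^ 83) ^ 20 = 0e ^ 20 = 2e
byte 7: (ac ^ 70) ^ 76 = dc ^ 76 = aa
byte 8: (2f ^ 51) ^ 32 = 7e ^ 32 = 4c
byte 9: (ad ^ 44) ^ 2e = e9 ^ 2e = c7

b8de930a53bb2eaa4cc7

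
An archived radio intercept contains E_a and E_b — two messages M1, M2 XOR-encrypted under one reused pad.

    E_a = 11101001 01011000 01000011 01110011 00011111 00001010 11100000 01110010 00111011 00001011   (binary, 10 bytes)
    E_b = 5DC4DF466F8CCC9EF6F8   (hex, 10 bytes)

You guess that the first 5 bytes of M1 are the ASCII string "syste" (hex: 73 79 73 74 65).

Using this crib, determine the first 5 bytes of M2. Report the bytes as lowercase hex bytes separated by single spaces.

c7 e5 ef 41 15

First, E_a ⊕ E_b = (M1 ⊕ K) ⊕ (M2 ⊕ K) = M1 ⊕ M2, so the key drops out. Then M2 = (M1 ⊕ M2) ⊕ M1 over the first 5 bytes.
byte 0: (e9 ⊕ 5d) ⊕ 73 = b4 ⊕ 73 = c7
byte 1: (58 ⊕ c4) ⊕ 79 = 9c ⊕ 79 = e5
byte 2: (43 ⊕ df) ⊕ 73 = 9c ⊕ 73 = ef
byte 3: (73 ⊕ 46) ⊕ 74 = 35 ⊕ 74 = 41
byte 4: (1f ⊕ 6f) ⊕ 65 = 70 ⊕ 65 = 15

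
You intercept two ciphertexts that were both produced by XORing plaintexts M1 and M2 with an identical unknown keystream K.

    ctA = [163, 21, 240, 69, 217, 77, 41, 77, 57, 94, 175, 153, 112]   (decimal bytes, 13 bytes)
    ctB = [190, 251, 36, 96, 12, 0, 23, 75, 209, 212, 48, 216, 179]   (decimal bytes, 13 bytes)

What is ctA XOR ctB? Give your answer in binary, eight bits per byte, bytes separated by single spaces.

00011101 11101110 11010100 00100101 11010101 01001101 00111110 00000110 11101000 10001010 10011111 01000001 11000011

ctA ⊕ ctB = (M1 ⊕ K) ⊕ (M2 ⊕ K) = M1 ⊕ M2 — the shared key cancels under XOR.
a3 ^ be = 1d
15 ^ fb = ee
f0 ^ 24 = d4
45 ^ 60 = 25
d9 ^ 0c = d5
4d ^ 00 = 4d
29 ^ 17 = 3e
4d ^ 4b = 06
39 ^ d1 = e8
5e ^ d4 = 8a
af ^ 30 = 9f
99 ^ d8 = 41
70 ^ b3 = c3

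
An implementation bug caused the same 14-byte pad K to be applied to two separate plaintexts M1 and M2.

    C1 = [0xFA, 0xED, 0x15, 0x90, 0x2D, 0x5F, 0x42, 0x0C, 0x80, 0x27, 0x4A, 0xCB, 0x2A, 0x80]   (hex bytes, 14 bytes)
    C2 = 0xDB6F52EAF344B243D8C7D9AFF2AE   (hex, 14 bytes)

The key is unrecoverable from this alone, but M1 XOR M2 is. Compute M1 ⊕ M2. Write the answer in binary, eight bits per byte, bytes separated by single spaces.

C1 ⊕ C2 = (M1 ⊕ K) ⊕ (M2 ⊕ K) = M1 ⊕ M2 — the shared key cancels under XOR.
fa xor db = 21
ed xor 6f = 82
15 xor 52 = 47
90 xor ea = 7a
2d xor f3 = de
5f xor 44 = 1b
42 xor b2 = f0
0c xor 43 = 4f
80 xor d8 = 58
27 xor c7 = e0
4a xor d9 = 93
cb xor af = 64
2a xor f2 = d8
80 xor ae = 2e

00100001 10000010 01000111 01111010 11011110 00011011 11110000 01001111 01011000 11100000 10010011 01100100 11011000 00101110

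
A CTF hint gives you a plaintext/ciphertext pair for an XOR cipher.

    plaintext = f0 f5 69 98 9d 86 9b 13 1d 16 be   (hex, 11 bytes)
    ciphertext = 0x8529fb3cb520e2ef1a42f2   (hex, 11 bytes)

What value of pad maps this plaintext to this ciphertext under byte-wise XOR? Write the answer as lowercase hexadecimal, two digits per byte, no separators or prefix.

Since ciphertext = plaintext ⊕ pad, XORing both sides with plaintext gives pad = plaintext ⊕ ciphertext.
f0 XOR 85 = 75
f5 XOR 29 = dc
69 XOR fb = 92
98 XOR 3c = a4
9d XOR b5 = 28
86 XOR 20 = a6
9b XOR e2 = 79
13 XOR ef = fc
1d XOR 1a = 07
16 XOR 42 = 54
be XOR f2 = 4c

75dc92a428a679fc07544c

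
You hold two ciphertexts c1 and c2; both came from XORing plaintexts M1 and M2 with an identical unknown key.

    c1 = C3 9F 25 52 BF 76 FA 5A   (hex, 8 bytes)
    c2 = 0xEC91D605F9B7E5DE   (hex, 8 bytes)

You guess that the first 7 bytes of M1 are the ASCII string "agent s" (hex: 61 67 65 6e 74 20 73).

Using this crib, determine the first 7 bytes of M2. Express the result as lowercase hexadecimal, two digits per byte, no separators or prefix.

4e69963932e16c

First, c1 ⊕ c2 = (M1 ⊕ K) ⊕ (M2 ⊕ K) = M1 ⊕ M2, so the key drops out. Then M2 = (M1 ⊕ M2) ⊕ M1 over the first 7 bytes.
byte 0: (c3 XOR ec) XOR 61 = 2f XOR 61 = 4e
byte 1: (9f XOR 91) XOR 67 = 0e XOR 67 = 69
byte 2: (25 XOR d6) XOR 65 = f3 XOR 65 = 96
byte 3: (52 XOR 05) XOR 6e = 57 XOR 6e = 39
byte 4: (bf XOR f9) XOR 74 = 46 XOR 74 = 32
byte 5: (76 XOR b7) XOR 20 = c1 XOR 20 = e1
byte 6: (fa XOR e5) XOR 73 = 1f XOR 73 = 6c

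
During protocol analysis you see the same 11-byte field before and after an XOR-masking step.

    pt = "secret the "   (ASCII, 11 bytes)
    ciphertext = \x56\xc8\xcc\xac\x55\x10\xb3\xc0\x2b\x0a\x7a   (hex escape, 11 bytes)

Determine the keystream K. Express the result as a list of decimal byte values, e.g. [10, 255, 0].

Since ciphertext = pt ⊕ K, XORing both sides with pt gives K = pt ⊕ ciphertext.
73 xor 56 = 25
65 xor c8 = ad
63 xor cc = af
72 xor ac = de
65 xor 55 = 30
74 xor 10 = 64
20 xor b3 = 93
74 xor c0 = b4
68 xor 2b = 43
65 xor 0a = 6f
20 xor 7a = 5a

[37, 173, 175, 222, 48, 100, 147, 180, 67, 111, 90]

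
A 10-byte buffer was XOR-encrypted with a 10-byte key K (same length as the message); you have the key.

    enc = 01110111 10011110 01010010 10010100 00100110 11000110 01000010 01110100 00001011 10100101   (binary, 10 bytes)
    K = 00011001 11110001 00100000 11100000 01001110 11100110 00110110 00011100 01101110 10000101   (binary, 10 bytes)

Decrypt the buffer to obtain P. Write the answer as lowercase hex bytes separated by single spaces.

119 ⊕  25 = 110
158 ⊕ 241 = 111
 82 ⊕  32 = 114
148 ⊕ 224 = 116
 38 ⊕  78 = 104
198 ⊕ 230 =  32
 66 ⊕  54 = 116
116 ⊕  28 = 104
 11 ⊕ 110 = 101
165 ⊕ 133 =  32

6e 6f 72 74 68 20 74 68 65 20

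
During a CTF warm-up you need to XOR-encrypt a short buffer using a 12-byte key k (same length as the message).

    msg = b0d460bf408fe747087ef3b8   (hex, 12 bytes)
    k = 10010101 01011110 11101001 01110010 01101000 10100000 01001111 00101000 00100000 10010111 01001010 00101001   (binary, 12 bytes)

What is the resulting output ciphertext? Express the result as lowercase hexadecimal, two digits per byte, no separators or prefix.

XOR is its own inverse, so applying the key byte-wise gives the result directly.
10110000 XOR 10010101 = 00100101
11010100 XOR 01011110 = 10001010
01100000 XOR 11101001 = 10001001
10111111 XOR 01110010 = 11001101
01000000 XOR 01101000 = 00101000
10001111 XOR 10100000 = 00101111
11100111 XOR 01001111 = 10101000
01000111 XOR 00101000 = 01101111
00001000 XOR 00100000 = 00101000
01111110 XOR 10010111 = 11101001
11110011 XOR 01001010 = 10111001
10111000 XOR 00101001 = 10010001

258a89cd282fa86f28e9b991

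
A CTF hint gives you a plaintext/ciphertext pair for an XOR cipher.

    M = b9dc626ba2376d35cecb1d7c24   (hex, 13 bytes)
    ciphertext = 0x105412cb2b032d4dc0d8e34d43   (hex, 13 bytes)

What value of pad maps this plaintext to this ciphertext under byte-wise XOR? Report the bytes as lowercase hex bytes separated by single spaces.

a9 88 70 a0 89 34 40 78 0e 13 fe 31 67

Since ciphertext = M ⊕ pad, XORing both sides with M gives pad = M ⊕ ciphertext.
b9 xor 10 = a9
dc xor 54 = 88
62 xor 12 = 70
6b xor cb = a0
a2 xor 2b = 89
37 xor 03 = 34
6d xor 2d = 40
35 xor 4d = 78
ce xor c0 = 0e
cb xor d8 = 13
1d xor e3 = fe
7c xor 4d = 31
24 xor 43 = 67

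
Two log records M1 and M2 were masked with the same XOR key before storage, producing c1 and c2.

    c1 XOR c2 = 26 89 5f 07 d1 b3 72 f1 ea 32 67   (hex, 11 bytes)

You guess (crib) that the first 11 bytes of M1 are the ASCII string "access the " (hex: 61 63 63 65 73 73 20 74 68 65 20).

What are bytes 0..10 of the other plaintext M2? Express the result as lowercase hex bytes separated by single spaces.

Since c1 ⊕ c2 = M1 ⊕ M2, XORing with the guessed M1 bytes yields the corresponding M2 bytes: M2 = (c1 ⊕ c2) ⊕ M1.
26 ^ 61 = 47
89 ^ 63 = ea
5f ^ 63 = 3c
07 ^ 65 = 62
d1 ^ 73 = a2
b3 ^ 73 = c0
72 ^ 20 = 52
f1 ^ 74 = 85
ea ^ 68 = 82
32 ^ 65 = 57
67 ^ 20 = 47

47 ea 3c 62 a2 c0 52 85 82 57 47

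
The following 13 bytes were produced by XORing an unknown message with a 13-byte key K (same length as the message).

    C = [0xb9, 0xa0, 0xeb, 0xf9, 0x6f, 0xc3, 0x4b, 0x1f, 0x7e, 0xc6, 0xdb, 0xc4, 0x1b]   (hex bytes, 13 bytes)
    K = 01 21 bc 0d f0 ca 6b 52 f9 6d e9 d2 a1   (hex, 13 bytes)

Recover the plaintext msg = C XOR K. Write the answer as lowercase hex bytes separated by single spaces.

XOR is its own inverse, so applying the key byte-wise gives the result directly.
byte 0: b9 xor 01 = b8
byte 1: a0 xor 21 = 81
byte 2: eb xor bc = 57
byte 3: f9 xor 0d = f4
byte 4: 6f xor f0 = 9f
byte 5: c3 xor ca = 09
byte 6: 4b xor 6b = 20
byte 7: 1f xor 52 = 4d
byte 8: 7e xor f9 = 87
byte 9: c6 xor 6d = ab
byte 10: db xor e9 = 32
byte 11: c4 xor d2 = 16
byte 12: 1b xor a1 = ba

b8 81 57 f4 9f 09 20 4d 87 ab 32 16 ba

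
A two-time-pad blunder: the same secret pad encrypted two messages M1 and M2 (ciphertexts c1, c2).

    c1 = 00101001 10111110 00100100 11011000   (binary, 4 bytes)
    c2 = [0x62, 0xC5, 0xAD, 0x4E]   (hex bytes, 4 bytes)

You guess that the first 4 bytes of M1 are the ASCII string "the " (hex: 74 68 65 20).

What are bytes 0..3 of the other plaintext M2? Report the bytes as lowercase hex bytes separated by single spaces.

First, c1 ⊕ c2 = (M1 ⊕ K) ⊕ (M2 ⊕ K) = M1 ⊕ M2, so the key drops out. Then M2 = (M1 ⊕ M2) ⊕ M1 over the first 4 bytes.
byte 0: (29 xor 62) xor 74 = 4b xor 74 = 3f
byte 1: (be xor c5) xor 68 = 7b xor 68 = 13
byte 2: (24 xor ad) xor 65 = 89 xor 65 = ec
byte 3: (d8 xor 4e) xor 20 = 96 xor 20 = b6

3f 13 ec b6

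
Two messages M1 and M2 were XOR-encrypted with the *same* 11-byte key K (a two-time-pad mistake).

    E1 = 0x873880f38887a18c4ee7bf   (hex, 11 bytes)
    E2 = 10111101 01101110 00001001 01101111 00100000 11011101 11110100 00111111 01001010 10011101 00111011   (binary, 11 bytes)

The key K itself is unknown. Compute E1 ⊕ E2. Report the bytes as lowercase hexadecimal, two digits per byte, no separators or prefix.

E1 ⊕ E2 = (M1 ⊕ K) ⊕ (M2 ⊕ K) = M1 ⊕ M2 — the shared key cancels under XOR.
87 xor bd = 3a
38 xor 6e = 56
80 xor 09 = 89
f3 xor 6f = 9c
88 xor 20 = a8
87 xor dd = 5a
a1 xor f4 = 55
8c xor 3f = b3
4e xor 4a = 04
e7 xor 9d = 7a
bf xor 3b = 84

3a56899ca85a55b3047a84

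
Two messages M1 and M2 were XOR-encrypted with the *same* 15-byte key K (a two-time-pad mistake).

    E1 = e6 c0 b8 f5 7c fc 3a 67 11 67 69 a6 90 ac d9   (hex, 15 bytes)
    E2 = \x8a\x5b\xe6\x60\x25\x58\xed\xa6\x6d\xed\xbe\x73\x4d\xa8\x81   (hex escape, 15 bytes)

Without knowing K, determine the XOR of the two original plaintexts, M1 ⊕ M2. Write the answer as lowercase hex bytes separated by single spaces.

E1 ⊕ E2 = (M1 ⊕ K) ⊕ (M2 ⊕ K) = M1 ⊕ M2 — the shared key cancels under XOR.
e6 ^ 8a = 6c
c0 ^ 5b = 9b
b8 ^ e6 = 5e
f5 ^ 60 = 95
7c ^ 25 = 59
fc ^ 58 = a4
3a ^ ed = d7
67 ^ a6 = c1
11 ^ 6d = 7c
67 ^ ed = 8a
69 ^ be = d7
a6 ^ 73 = d5
90 ^ 4d = dd
ac ^ a8 = 04
d9 ^ 81 = 58

6c 9b 5e 95 59 a4 d7 c1 7c 8a d7 d5 dd 04 58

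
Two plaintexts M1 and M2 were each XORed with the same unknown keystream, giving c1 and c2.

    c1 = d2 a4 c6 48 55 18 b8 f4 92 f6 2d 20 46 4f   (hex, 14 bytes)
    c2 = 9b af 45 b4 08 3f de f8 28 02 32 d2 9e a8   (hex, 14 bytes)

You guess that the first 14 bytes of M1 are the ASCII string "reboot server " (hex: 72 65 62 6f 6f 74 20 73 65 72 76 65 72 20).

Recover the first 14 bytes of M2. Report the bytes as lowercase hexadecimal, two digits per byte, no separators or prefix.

First, c1 ⊕ c2 = (M1 ⊕ K) ⊕ (M2 ⊕ K) = M1 ⊕ M2, so the key drops out. Then M2 = (M1 ⊕ M2) ⊕ M1 over the first 14 bytes.
byte 0: (d2 XOR 9b) XOR 72 = 49 XOR 72 = 3b
byte 1: (a4 XOR af) XOR 65 = 0b XOR 65 = 6e
byte 2: (c6 XOR 45) XOR 62 = 83 XOR 62 = e1
byte 3: (48 XOR b4) XOR 6f = fc XOR 6f = 93
byte 4: (55 XOR 08) XOR 6f = 5d XOR 6f = 32
byte 5: (18 XOR 3f) XOR 74 = 27 XOR 74 = 53
byte 6: (b8 XOR de) XOR 20 = 66 XOR 20 = 46
byte 7: (f4 XOR f8) XOR 73 = 0c XOR 73 = 7f
byte 8: (92 XOR 28) XOR 65 = ba XOR 65 = df
byte 9: (f6 XOR 02) XOR 72 = f4 XOR 72 = 86
byte 10: (2d XOR 32) XOR 76 = 1f XOR 76 = 69
byte 11: (20 XOR d2) XOR 65 = f2 XOR 65 = 97
byte 12: (46 XOR 9e) XOR 72 = d8 XOR 72 = aa
byte 13: (4f XOR a8) XOR 20 = e7 XOR 20 = c7

3b6ee1933253467fdf866997aac7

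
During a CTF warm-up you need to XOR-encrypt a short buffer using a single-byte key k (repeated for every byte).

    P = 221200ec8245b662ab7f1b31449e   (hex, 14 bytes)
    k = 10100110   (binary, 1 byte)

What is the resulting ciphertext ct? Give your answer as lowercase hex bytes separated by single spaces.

84 b4 a6 4a 24 e3 10 c4 0d d9 bd 97 e2 38

The 1-byte key repeats, so the effective keystream is a6 a6 a6 a6 a6 a6 a6 a6 a6 a6 a6 a6 a6 a6.
byte 0: 00100010 ⊕ 10100110 = 10000100
byte 1: 00010010 ⊕ 10100110 = 10110100
byte 2: 00000000 ⊕ 10100110 = 10100110
byte 3: 11101100 ⊕ 10100110 = 01001010
byte 4: 10000010 ⊕ 10100110 = 00100100
byte 5: 01000101 ⊕ 10100110 = 11100011
byte 6: 10110110 ⊕ 10100110 = 00010000
byte 7: 01100010 ⊕ 10100110 = 11000100
byte 8: 10101011 ⊕ 10100110 = 00001101
byte 9: 01111111 ⊕ 10100110 = 11011001
byte 10: 00011011 ⊕ 10100110 = 10111101
byte 11: 00110001 ⊕ 10100110 = 10010111
byte 12: 01000100 ⊕ 10100110 = 11100010
byte 13: 10011110 ⊕ 10100110 = 00111000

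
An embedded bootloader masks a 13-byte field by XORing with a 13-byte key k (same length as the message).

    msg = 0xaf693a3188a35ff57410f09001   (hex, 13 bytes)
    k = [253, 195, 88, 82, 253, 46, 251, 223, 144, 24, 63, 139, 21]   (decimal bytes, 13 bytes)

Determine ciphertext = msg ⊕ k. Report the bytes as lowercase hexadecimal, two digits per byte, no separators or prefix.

52aa6263758da42ae408cf1b14

XOR is its own inverse, so applying the key byte-wise gives the result directly.
byte 0: af ⊕ fd = 52
byte 1: 69 ⊕ c3 = aa
byte 2: 3a ⊕ 58 = 62
byte 3: 31 ⊕ 52 = 63
byte 4: 88 ⊕ fd = 75
byte 5: a3 ⊕ 2e = 8d
byte 6: 5f ⊕ fb = a4
byte 7: f5 ⊕ df = 2a
byte 8: 74 ⊕ 90 = e4
byte 9: 10 ⊕ 18 = 08
byte 10: f0 ⊕ 3f = cf
byte 11: 90 ⊕ 8b = 1b
byte 12: 01 ⊕ 15 = 14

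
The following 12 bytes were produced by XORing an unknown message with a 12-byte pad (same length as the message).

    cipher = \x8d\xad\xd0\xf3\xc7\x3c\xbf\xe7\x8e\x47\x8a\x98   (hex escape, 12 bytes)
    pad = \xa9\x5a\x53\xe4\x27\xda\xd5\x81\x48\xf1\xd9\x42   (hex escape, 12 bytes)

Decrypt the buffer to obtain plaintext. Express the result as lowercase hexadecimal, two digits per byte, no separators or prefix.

XOR is its own inverse, so applying the key byte-wise gives the result directly.
8d xor a9 = 24
ad xor 5a = f7
d0 xor 53 = 83
f3 xor e4 = 17
c7 xor 27 = e0
3c xor da = e6
bf xor d5 = 6a
e7 xor 81 = 66
8e xor 48 = c6
47 xor f1 = b6
8a xor d9 = 53
98 xor 42 = da

24f78317e0e66a66c6b653da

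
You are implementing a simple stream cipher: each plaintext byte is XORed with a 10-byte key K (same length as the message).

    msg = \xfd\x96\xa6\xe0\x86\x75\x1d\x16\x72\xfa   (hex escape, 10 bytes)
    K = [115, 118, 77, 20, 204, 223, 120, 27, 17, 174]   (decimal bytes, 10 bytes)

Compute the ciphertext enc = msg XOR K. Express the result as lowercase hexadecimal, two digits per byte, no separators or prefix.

8ee0ebf44aaa650d6354

253 ⊕ 115 = 142
150 ⊕ 118 = 224
166 ⊕  77 = 235
224 ⊕  20 = 244
134 ⊕ 204 =  74
117 ⊕ 223 = 170
 29 ⊕ 120 = 101
 22 ⊕  27 =  13
114 ⊕  17 =  99
250 ⊕ 174 =  84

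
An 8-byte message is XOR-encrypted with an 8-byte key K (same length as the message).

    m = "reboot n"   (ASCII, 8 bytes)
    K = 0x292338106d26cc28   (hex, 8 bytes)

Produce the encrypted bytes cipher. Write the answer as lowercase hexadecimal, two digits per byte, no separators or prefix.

XOR is its own inverse, so applying the key byte-wise gives the result directly.
114 XOR  41 =  91
101 XOR  35 =  70
 98 XOR  56 =  90
111 XOR  16 = 127
111 XOR 109 =   2
116 XOR  38 =  82
 32 XOR 204 = 236
110 XOR  40 =  70

5b465a7f0252ec46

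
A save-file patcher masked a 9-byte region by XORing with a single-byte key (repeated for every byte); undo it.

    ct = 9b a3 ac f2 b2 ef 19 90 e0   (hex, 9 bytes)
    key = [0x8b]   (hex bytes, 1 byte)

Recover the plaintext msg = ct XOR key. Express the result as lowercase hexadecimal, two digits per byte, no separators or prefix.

The 1-byte key repeats, so the effective keystream is 8b 8b 8b 8b 8b 8b 8b 8b 8b.
byte 0: 9b XOR 8b = 10
byte 1: a3 XOR 8b = 28
byte 2: ac XOR 8b = 27
byte 3: f2 XOR 8b = 79
byte 4: b2 XOR 8b = 39
byte 5: ef XOR 8b = 64
byte 6: 19 XOR 8b = 92
byte 7: 90 XOR 8b = 1b
byte 8: e0 XOR 8b = 6b

102827793964921b6b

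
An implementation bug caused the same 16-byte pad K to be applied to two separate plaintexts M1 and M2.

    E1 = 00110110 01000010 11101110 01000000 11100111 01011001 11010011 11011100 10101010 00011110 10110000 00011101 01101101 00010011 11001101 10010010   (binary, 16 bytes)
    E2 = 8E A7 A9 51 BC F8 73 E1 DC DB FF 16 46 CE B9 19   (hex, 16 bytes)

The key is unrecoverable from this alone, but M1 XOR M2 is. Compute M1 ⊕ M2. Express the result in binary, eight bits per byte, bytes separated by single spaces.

E1 ⊕ E2 = (M1 ⊕ K) ⊕ (M2 ⊕ K) = M1 ⊕ M2 — the shared key cancels under XOR.
36 xor 8e = b8
42 xor a7 = e5
ee xor a9 = 47
40 xor 51 = 11
e7 xor bc = 5b
59 xor f8 = a1
d3 xor 73 = a0
dc xor e1 = 3d
aa xor dc = 76
1e xor db = c5
b0 xor ff = 4f
1d xor 16 = 0b
6d xor 46 = 2b
13 xor ce = dd
cd xor b9 = 74
92 xor 19 = 8b

10111000 11100101 01000111 00010001 01011011 10100001 10100000 00111101 01110110 11000101 01001111 00001011 00101011 11011101 01110100 10001011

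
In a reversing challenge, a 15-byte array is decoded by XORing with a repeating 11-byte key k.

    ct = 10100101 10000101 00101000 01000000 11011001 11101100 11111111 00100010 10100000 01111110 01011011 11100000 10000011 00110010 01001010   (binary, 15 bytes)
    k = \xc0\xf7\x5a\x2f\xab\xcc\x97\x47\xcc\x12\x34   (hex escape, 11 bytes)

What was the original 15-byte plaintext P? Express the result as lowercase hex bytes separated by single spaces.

65 72 72 6f 72 20 68 65 6c 6c 6f 20 74 68 65

The 11-byte key repeats, so the effective keystream is c0 f7 5a 2f ab cc 97 47 cc 12 34 c0 f7 5a 2f.
byte 0: 165 ⊕ 192 = 101
byte 1: 133 ⊕ 247 = 114
byte 2:  40 ⊕  90 = 114
byte 3:  64 ⊕  47 = 111
byte 4: 217 ⊕ 171 = 114
byte 5: 236 ⊕ 204 =  32
byte 6: 255 ⊕ 151 = 104
byte 7:  34 ⊕  71 = 101
byte 8: 160 ⊕ 204 = 108
byte 9: 126 ⊕  18 = 108
byte 10:  91 ⊕  52 = 111
byte 11: 224 ⊕ 192 =  32
byte 12: 131 ⊕ 247 = 116
byte 13:  50 ⊕  90 = 104
byte 14:  74 ⊕  47 = 101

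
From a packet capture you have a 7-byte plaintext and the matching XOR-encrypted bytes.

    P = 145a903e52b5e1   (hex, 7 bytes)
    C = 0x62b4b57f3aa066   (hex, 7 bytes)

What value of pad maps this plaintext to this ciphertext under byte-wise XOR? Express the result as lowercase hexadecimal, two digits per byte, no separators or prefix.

Since C = P ⊕ pad, XORing both sides with P gives pad = P ⊕ C.
14 xor 62 = 76
5a xor b4 = ee
90 xor b5 = 25
3e xor 7f = 41
52 xor 3a = 68
b5 xor a0 = 15
e1 xor 66 = 87

76ee2541681587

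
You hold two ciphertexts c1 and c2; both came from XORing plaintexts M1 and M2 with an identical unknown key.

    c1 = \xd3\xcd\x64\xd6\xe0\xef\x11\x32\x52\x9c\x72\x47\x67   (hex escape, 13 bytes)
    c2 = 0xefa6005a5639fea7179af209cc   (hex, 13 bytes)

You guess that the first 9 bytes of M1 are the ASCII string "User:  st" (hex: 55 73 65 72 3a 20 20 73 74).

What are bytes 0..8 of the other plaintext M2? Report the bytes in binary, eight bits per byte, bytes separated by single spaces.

01101001 00011000 00000001 11111110 10001100 11110110 11001111 11100110 00110001

First, c1 ⊕ c2 = (M1 ⊕ K) ⊕ (M2 ⊕ K) = M1 ⊕ M2, so the key drops out. Then M2 = (M1 ⊕ M2) ⊕ M1 over the first 9 bytes.
byte 0: (d3 ⊕ ef) ⊕ 55 = 3c ⊕ 55 = 69
byte 1: (cd ⊕ a6) ⊕ 73 = 6b ⊕ 73 = 18
byte 2: (64 ⊕ 00) ⊕ 65 = 64 ⊕ 65 = 01
byte 3: (d6 ⊕ 5a) ⊕ 72 = 8c ⊕ 72 = fe
byte 4: (e0 ⊕ 56) ⊕ 3a = b6 ⊕ 3a = 8c
byte 5: (ef ⊕ 39) ⊕ 20 = d6 ⊕ 20 = f6
byte 6: (11 ⊕ fe) ⊕ 20 = ef ⊕ 20 = cf
byte 7: (32 ⊕ a7) ⊕ 73 = 95 ⊕ 73 = e6
byte 8: (52 ⊕ 17) ⊕ 74 = 45 ⊕ 74 = 31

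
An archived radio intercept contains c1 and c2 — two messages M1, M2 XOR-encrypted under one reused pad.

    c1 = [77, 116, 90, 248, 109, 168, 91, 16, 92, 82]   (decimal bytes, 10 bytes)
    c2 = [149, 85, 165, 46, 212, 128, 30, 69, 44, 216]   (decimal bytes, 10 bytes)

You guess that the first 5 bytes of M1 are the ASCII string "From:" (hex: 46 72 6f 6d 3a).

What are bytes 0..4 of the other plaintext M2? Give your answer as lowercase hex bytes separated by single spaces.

First, c1 ⊕ c2 = (M1 ⊕ K) ⊕ (M2 ⊕ K) = M1 ⊕ M2, so the key drops out. Then M2 = (M1 ⊕ M2) ⊕ M1 over the first 5 bytes.
byte 0: (4d xor 95) xor 46 = d8 xor 46 = 9e
byte 1: (74 xor 55) xor 72 = 21 xor 72 = 53
byte 2: (5a xor a5) xor 6f = ff xor 6f = 90
byte 3: (f8 xor 2e) xor 6d = d6 xor 6d = bb
byte 4: (6d xor d4) xor 3a = b9 xor 3a = 83

9e 53 90 bb 83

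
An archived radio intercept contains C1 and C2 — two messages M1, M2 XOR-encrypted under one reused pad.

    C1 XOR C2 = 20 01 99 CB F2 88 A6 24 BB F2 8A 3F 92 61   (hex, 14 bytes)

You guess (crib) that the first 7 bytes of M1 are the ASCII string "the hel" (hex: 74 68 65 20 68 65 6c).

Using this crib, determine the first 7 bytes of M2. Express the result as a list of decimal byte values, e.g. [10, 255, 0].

Since C1 ⊕ C2 = M1 ⊕ M2, XORing with the guessed M1 bytes yields the corresponding M2 bytes: M2 = (C1 ⊕ C2) ⊕ M1.
 32 XOR 116 =  84
  1 XOR 104 = 105
153 XOR 101 = 252
203 XOR  32 = 235
242 XOR 104 = 154
136 XOR 101 = 237
166 XOR 108 = 202

[84, 105, 252, 235, 154, 237, 202]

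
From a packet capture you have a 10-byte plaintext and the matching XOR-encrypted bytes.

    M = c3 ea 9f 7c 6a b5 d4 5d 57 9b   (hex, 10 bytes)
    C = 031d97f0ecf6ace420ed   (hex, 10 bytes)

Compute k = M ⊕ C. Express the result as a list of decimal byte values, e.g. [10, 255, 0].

[192, 247, 8, 140, 134, 67, 120, 185, 119, 118]

Since C = M ⊕ k, XORing both sides with M gives k = M ⊕ C.
c3 xor 03 = c0
ea xor 1d = f7
9f xor 97 = 08
7c xor f0 = 8c
6a xor ec = 86
b5 xor f6 = 43
d4 xor ac = 78
5d xor e4 = b9
57 xor 20 = 77
9b xor ed = 76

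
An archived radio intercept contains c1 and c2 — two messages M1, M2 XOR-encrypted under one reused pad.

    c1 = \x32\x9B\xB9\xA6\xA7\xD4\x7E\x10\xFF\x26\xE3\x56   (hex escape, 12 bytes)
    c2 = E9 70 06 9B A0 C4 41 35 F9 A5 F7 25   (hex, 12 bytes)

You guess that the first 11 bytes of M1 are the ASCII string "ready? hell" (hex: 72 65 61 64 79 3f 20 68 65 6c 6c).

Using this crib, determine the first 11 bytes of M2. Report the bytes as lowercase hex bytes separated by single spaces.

a9 8e de 59 7e 2f 1f 4d 63 ef 78

First, c1 ⊕ c2 = (M1 ⊕ K) ⊕ (M2 ⊕ K) = M1 ⊕ M2, so the key drops out. Then M2 = (M1 ⊕ M2) ⊕ M1 over the first 11 bytes.
byte 0: (32 xor e9) xor 72 = db xor 72 = a9
byte 1: (9b xor 70) xor 65 = eb xor 65 = 8e
byte 2: (b9 xor 06) xor 61 = bf xor 61 = de
byte 3: (a6 xor 9b) xor 64 = 3d xor 64 = 59
byte 4: (a7 xor a0) xor 79 = 07 xor 79 = 7e
byte 5: (d4 xor c4) xor 3f = 10 xor 3f = 2f
byte 6: (7e xor 41) xor 20 = 3f xor 20 = 1f
byte 7: (10 xor 35) xor 68 = 25 xor 68 = 4d
byte 8: (ff xor f9) xor 65 = 06 xor 65 = 63
byte 9: (26 xor a5) xor 6c = 83 xor 6c = ef
byte 10: (e3 xor f7) xor 6c = 14 xor 6c = 78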